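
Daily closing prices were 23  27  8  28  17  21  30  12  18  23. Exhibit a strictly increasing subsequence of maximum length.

Patience tails give the LIS length; then backtrack through the dp parents:
23 → extends → [23]
27 → extends → [23, 27]
8 → replaces 23 → [8, 27]
28 → extends → [8, 27, 28]
17 → replaces 27 → [8, 17, 28]
21 → replaces 28 → [8, 17, 21]
30 → extends → [8, 17, 21, 30]
12 → replaces 17 → [8, 12, 21, 30]
18 → replaces 21 → [8, 12, 18, 30]
23 → replaces 30 → [8, 12, 18, 23]
Length 4; one witness is 23, 27, 28, 30.

23, 27, 28, 30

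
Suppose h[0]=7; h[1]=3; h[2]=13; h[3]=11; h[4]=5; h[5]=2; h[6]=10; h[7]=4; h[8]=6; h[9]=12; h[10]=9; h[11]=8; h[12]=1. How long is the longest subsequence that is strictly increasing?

Let dp[i] be the length of the longest such subsequence ending at index i:
i:      0  1  2  3  4  5  6  7  8  9 10 11 12
h[i]:   7  3 13 11  5  2 10  4  6 12  9  8  1
dp:     1  1  2  2  2  1  3  2  3  4  4  4  1
Maximum dp value is 4.

4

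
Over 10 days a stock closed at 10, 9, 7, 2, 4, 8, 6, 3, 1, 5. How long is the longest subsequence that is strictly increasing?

Track the smallest tail for each achievable length (strict):
10 → extends → [10]
9 → replaces 10 → [9]
7 → replaces 9 → [7]
2 → replaces 7 → [2]
4 → extends → [2, 4]
8 → extends → [2, 4, 8]
6 → replaces 8 → [2, 4, 6]
3 → replaces 4 → [2, 3, 6]
1 → replaces 2 → [1, 3, 6]
5 → replaces 6 → [1, 3, 5]
Three tails, so the longest strictly increasing subsequence has length 3 (e.g. 2, 4, 8).

3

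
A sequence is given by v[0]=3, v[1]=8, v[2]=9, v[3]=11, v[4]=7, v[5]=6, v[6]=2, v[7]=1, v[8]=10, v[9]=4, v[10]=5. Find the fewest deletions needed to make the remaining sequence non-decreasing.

Fewest deletions = n − (longest non-decreasing subsequence).
i:      0  1  2  3  4  5  6  7  8  9 10
v[i]:   3  8  9 11  7  6  2  1 10  4  5
dp:     1  2  3  4  2  2  1  1  4  2  3
max dp = 4, so deletions = 11 − 4 = 7.

7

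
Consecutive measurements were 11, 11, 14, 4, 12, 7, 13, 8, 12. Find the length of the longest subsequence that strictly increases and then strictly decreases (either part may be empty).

inc[i] = longest strictly increasing subsequence ending at i; dec[i] = longest strictly decreasing subsequence starting at i:
i:      1  2  3  4  5  6  7  8  9
a[i]:  11 11 14  4 12  7 13  8 12
inc:    1  1  2  1  2  2  3  3  4
dec:    2  2  3  1  2  1  2  1  1
Best peak at i=3 (value 14): inc=2, dec=3, length 2+3−1 = 4.

4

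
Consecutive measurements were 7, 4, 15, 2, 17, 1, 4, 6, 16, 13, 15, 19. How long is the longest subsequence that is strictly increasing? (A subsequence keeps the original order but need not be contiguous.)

6

Let dp[i] be the length of the longest such subsequence ending at index i:
i:      1  2  3  4  5  6  7  8  9 10 11 12
a[i]:   7  4 15  2 17  1  4  6 16 13 15 19
dp:     1  1  2  1  3  1  2  3  4  4  5  6
Maximum dp value is 6.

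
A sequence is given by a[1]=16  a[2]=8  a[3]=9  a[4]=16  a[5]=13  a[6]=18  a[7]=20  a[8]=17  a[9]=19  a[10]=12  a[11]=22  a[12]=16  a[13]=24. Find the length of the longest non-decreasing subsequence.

7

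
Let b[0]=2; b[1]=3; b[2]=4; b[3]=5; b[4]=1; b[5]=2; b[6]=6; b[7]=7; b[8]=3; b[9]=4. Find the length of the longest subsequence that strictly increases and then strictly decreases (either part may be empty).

inc[i] = longest strictly increasing subsequence ending at i; dec[i] = longest strictly decreasing subsequence starting at i:
i:     0 1 2 3 4 5 6 7 8 9
b[i]:  2 3 4 5 1 2 6 7 3 4
inc:   1 2 3 4 1 2 5 6 3 4
dec:   2 2 2 2 1 1 2 2 1 1
Best peak at i=7 (value 7): inc=6, dec=2, length 6+2−1 = 7.

7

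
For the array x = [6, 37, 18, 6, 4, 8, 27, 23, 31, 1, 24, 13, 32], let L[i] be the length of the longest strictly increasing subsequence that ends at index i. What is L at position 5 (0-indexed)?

dp[i] = 1 + max{dp[j] : j<i, x[j]<x[i]} (or 1 if no such j):
i:      0  1  2  3  4  5  6  7  8  9 10 11 12
x[i]:   6 37 18  6  4  8 27 23 31  1 24 13 32
dp:     1  2  2  1  1  2  3  3  4  1  4  3  5
At index 5 the value is 2.

2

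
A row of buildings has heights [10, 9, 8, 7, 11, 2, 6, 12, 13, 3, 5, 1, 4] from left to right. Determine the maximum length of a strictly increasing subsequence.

Track the smallest tail for each achievable length (strict):
10 → extends → [10]
9 → replaces 10 → [9]
8 → replaces 9 → [8]
7 → replaces 8 → [7]
11 → extends → [7, 11]
2 → replaces 7 → [2, 11]
6 → replaces 11 → [2, 6]
12 → extends → [2, 6, 12]
13 → extends → [2, 6, 12, 13]
3 → replaces 6 → [2, 3, 12, 13]
5 → replaces 12 → [2, 3, 5, 13]
1 → replaces 2 → [1, 3, 5, 13]
4 → replaces 5 → [1, 3, 4, 13]
Four tails, so the longest strictly increasing subsequence has length 4 (e.g. 10, 11, 12, 13).

4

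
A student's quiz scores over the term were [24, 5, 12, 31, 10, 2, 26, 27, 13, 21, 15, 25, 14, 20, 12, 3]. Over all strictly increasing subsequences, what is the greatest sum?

Let S[i] be the best sum of a strictly increasing subsequence ending at i:
i:      1  2  3  4  5  6  7  8  9 10 11 12 13 14 15 16
a[i]:  24  5 12 31 10  2 26 27 13 21 15 25 14 20 12  3
S:     24  5 17 55 15  2 50 77 30 51 45 76 44 65 27  5
Maximum is 77 (e.g. 24 + 26 + 27).

77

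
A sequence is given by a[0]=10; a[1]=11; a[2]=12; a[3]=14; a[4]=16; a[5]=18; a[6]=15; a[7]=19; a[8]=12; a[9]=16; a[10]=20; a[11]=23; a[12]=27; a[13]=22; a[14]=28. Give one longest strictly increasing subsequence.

Patience tails give the LIS length; then backtrack through the dp parents:
10 → extends → [10]
11 → extends → [10, 11]
12 → extends → [10, 11, 12]
14 → extends → [10, 11, 12, 14]
16 → extends → [10, 11, 12, 14, 16]
18 → extends → [10, 11, 12, 14, 16, 18]
15 → replaces 16 → [10, 11, 12, 14, 15, 18]
19 → extends → [10, 11, 12, 14, 15, 18, 19]
12 → already a tail → [10, 11, 12, 14, 15, 18, 19]
16 → replaces 18 → [10, 11, 12, 14, 15, 16, 19]
20 → extends → [10, 11, 12, 14, 15, 16, 19, 20]
23 → extends → [10, 11, 12, 14, 15, 16, 19, 20, 23]
27 → extends → [10, 11, 12, 14, 15, 16, 19, 20, 23, 27]
22 → replaces 23 → [10, 11, 12, 14, 15, 16, 19, 20, 22, 27]
28 → extends → [10, 11, 12, 14, 15, 16, 19, 20, 22, 27, 28]
Length 11; one witness is 10, 11, 12, 14, 16, 18, 19, 20, 23, 27, 28.

10, 11, 12, 14, 16, 18, 19, 20, 23, 27, 28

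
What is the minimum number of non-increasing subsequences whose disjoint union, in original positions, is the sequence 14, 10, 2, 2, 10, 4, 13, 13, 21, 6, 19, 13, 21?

Place each on the leftmost legal pile:
14 → new pile 1 (tops now [14])
10 → pile 1 (tops now [10])
2 → pile 1 (tops now [2])
2 → pile 1 (tops now [2])
10 → new pile 2 (tops now [2, 10])
4 → pile 2 (tops now [2, 4])
13 → new pile 3 (tops now [2, 4, 13])
13 → pile 3 (tops now [2, 4, 13])
21 → new pile 4 (tops now [2, 4, 13, 21])
6 → pile 3 (tops now [2, 4, 6, 21])
19 → pile 4 (tops now [2, 4, 6, 19])
13 → pile 4 (tops now [2, 4, 6, 13])
21 → new pile 5 (tops now [2, 4, 6, 13, 21])
Five piles.

5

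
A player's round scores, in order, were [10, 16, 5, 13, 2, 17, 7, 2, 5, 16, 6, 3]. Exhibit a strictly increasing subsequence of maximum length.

10, 16, 17

Patience tails give the LIS length; then backtrack through the dp parents:
10 → extends → [10]
16 → extends → [10, 16]
5 → replaces 10 → [5, 16]
13 → replaces 16 → [5, 13]
2 → replaces 5 → [2, 13]
17 → extends → [2, 13, 17]
7 → replaces 13 → [2, 7, 17]
2 → already a tail → [2, 7, 17]
5 → replaces 7 → [2, 5, 17]
16 → replaces 17 → [2, 5, 16]
6 → replaces 16 → [2, 5, 6]
3 → replaces 5 → [2, 3, 6]
Length 3; one witness is 10, 16, 17.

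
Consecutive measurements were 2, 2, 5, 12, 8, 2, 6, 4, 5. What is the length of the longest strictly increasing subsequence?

Track the smallest tail for each achievable length (strict):
2 → extends → [2]
2 → already a tail → [2]
5 → extends → [2, 5]
12 → extends → [2, 5, 12]
8 → replaces 12 → [2, 5, 8]
2 → already a tail → [2, 5, 8]
6 → replaces 8 → [2, 5, 6]
4 → replaces 5 → [2, 4, 6]
5 → replaces 6 → [2, 4, 5]
Three tails, so the longest strictly increasing subsequence has length 3 (e.g. 2, 5, 12).

3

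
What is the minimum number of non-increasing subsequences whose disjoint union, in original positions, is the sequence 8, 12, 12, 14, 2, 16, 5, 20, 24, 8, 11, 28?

7

Place each on the leftmost legal pile:
8 → new pile 1 (tops now [8])
12 → new pile 2 (tops now [8, 12])
12 → pile 2 (tops now [8, 12])
14 → new pile 3 (tops now [8, 12, 14])
2 → pile 1 (tops now [2, 12, 14])
16 → new pile 4 (tops now [2, 12, 14, 16])
5 → pile 2 (tops now [2, 5, 14, 16])
20 → new pile 5 (tops now [2, 5, 14, 16, 20])
24 → new pile 6 (tops now [2, 5, 14, 16, 20, 24])
8 → pile 3 (tops now [2, 5, 8, 16, 20, 24])
11 → pile 4 (tops now [2, 5, 8, 11, 20, 24])
28 → new pile 7 (tops now [2, 5, 8, 11, 20, 24, 28])
Seven piles.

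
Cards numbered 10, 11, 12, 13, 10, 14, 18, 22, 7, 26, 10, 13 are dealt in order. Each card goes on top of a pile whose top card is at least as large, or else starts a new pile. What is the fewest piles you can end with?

8

Place each on the leftmost legal pile:
10 → new pile 1 (tops now [10])
11 → new pile 2 (tops now [10, 11])
12 → new pile 3 (tops now [10, 11, 12])
13 → new pile 4 (tops now [10, 11, 12, 13])
10 → pile 1 (tops now [10, 11, 12, 13])
14 → new pile 5 (tops now [10, 11, 12, 13, 14])
18 → new pile 6 (tops now [10, 11, 12, 13, 14, 18])
22 → new pile 7 (tops now [10, 11, 12, 13, 14, 18, 22])
7 → pile 1 (tops now [7, 11, 12, 13, 14, 18, 22])
26 → new pile 8 (tops now [7, 11, 12, 13, 14, 18, 22, 26])
10 → pile 2 (tops now [7, 10, 12, 13, 14, 18, 22, 26])
13 → pile 4 (tops now [7, 10, 12, 13, 14, 18, 22, 26])
Eight piles.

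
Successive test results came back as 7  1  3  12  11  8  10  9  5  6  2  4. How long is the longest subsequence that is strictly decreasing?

6

Let dp[i] be the longest strictly decreasing subsequence ending at i:
i:      1  2  3  4  5  6  7  8  9 10 11 12
a[i]:   7  1  3 12 11  8 10  9  5  6  2  4
dp:     1  2  2  1  2  3  3  4  5  5  6  6
Maximum is 6.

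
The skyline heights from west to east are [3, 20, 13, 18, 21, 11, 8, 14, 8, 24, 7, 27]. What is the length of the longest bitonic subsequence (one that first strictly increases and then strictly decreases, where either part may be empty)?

7

inc[i] = longest strictly increasing subsequence ending at i; dec[i] = longest strictly decreasing subsequence starting at i:
i:      1  2  3  4  5  6  7  8  9 10 11 12
a[i]:   3 20 13 18 21 11  8 14  8 24  7 27
inc:    1  2  2  3  4  2  2  3  2  5  2  6
dec:    1  5  4  4  4  3  2  3  2  2  1  1
Best peak at i=5 (value 21): inc=4, dec=4, length 4+4−1 = 7.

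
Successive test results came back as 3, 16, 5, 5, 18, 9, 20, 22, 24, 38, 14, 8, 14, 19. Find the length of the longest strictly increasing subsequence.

Track the smallest tail for each achievable length (strict):
3 → extends → [3]
16 → extends → [3, 16]
5 → replaces 16 → [3, 5]
5 → already a tail → [3, 5]
18 → extends → [3, 5, 18]
9 → replaces 18 → [3, 5, 9]
20 → extends → [3, 5, 9, 20]
22 → extends → [3, 5, 9, 20, 22]
24 → extends → [3, 5, 9, 20, 22, 24]
38 → extends → [3, 5, 9, 20, 22, 24, 38]
14 → replaces 20 → [3, 5, 9, 14, 22, 24, 38]
8 → replaces 9 → [3, 5, 8, 14, 22, 24, 38]
14 → already a tail → [3, 5, 8, 14, 22, 24, 38]
19 → replaces 22 → [3, 5, 8, 14, 19, 24, 38]
Seven tails, so the longest strictly increasing subsequence has length 7 (e.g. 3, 16, 18, 20, 22, 24, 38).

7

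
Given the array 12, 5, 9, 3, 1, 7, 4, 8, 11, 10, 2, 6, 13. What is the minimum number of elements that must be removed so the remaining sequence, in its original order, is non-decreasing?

8

Fewest deletions = n − (longest non-decreasing subsequence).
Patience tails:
12 → extends → [12]
5 → replaces 12 → [5]
9 → extends → [5, 9]
3 → replaces 5 → [3, 9]
1 → replaces 3 → [1, 9]
7 → replaces 9 → [1, 7]
4 → replaces 7 → [1, 4]
8 → extends → [1, 4, 8]
11 → extends → [1, 4, 8, 11]
10 → replaces 11 → [1, 4, 8, 10]
2 → replaces 4 → [1, 2, 8, 10]
6 → replaces 8 → [1, 2, 6, 10]
13 → extends → [1, 2, 6, 10, 13]
Longest non-decreasing subsequence has length 5, so deletions = 13 − 5 = 8.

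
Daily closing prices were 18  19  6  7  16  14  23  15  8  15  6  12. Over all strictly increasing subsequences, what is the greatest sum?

Let S[i] be the best sum of a strictly increasing subsequence ending at i:
i:      1  2  3  4  5  6  7  8  9 10 11 12
a[i]:  18 19  6  7 16 14 23 15  8 15  6 12
S:     18 37  6 13 29 27 60 42 21 42  6 33
Maximum is 60 (e.g. 18 + 19 + 23).

60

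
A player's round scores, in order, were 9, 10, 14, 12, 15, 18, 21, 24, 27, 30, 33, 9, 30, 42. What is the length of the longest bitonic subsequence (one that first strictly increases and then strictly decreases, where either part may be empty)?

11

inc[i] = longest strictly increasing subsequence ending at i; dec[i] = longest strictly decreasing subsequence starting at i:
i:      1  2  3  4  5  6  7  8  9 10 11 12 13 14
a[i]:   9 10 14 12 15 18 21 24 27 30 33  9 30 42
inc:    1  2  3  3  4  5  6  7  8  9 10  1  9 11
dec:    1  2  3  2  2  2  2  2  2  2  2  1  1  1
Best peak at i=11 (value 33): inc=10, dec=2, length 10+2−1 = 11.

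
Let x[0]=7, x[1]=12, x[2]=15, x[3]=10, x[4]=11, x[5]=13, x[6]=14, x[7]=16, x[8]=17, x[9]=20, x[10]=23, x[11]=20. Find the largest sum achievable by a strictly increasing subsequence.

Let S[i] be the best sum of a strictly increasing subsequence ending at i:
i:       0   1   2   3   4   5   6   7   8   9  10  11
x[i]:    7  12  15  10  11  13  14  16  17  20  23  20
S:       7  19  34  17  28  41  55  71  88 108 131 108
Maximum is 131 (e.g. 7 + 10 + 11 + 13 + 14 + 16 + 17 + 20 + 23).

131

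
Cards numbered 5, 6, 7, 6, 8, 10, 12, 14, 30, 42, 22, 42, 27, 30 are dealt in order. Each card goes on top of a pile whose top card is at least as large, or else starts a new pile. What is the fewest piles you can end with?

Place each on the leftmost legal pile:
5 → new pile 1 (tops now [5])
6 → new pile 2 (tops now [5, 6])
7 → new pile 3 (tops now [5, 6, 7])
6 → pile 2 (tops now [5, 6, 7])
8 → new pile 4 (tops now [5, 6, 7, 8])
10 → new pile 5 (tops now [5, 6, 7, 8, 10])
12 → new pile 6 (tops now [5, 6, 7, 8, 10, 12])
14 → new pile 7 (tops now [5, 6, 7, 8, 10, 12, 14])
30 → new pile 8 (tops now [5, 6, 7, 8, 10, 12, 14, 30])
42 → new pile 9 (tops now [5, 6, 7, 8, 10, 12, 14, 30, 42])
22 → pile 8 (tops now [5, 6, 7, 8, 10, 12, 14, 22, 42])
42 → pile 9 (tops now [5, 6, 7, 8, 10, 12, 14, 22, 42])
27 → pile 9 (tops now [5, 6, 7, 8, 10, 12, 14, 22, 27])
30 → new pile 10 (tops now [5, 6, 7, 8, 10, 12, 14, 22, 27, 30])
Ten piles.

10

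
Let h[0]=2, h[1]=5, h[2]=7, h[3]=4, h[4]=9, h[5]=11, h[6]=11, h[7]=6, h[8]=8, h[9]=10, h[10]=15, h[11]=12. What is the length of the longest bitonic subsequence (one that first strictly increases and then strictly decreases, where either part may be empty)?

inc[i] = longest strictly increasing subsequence ending at i; dec[i] = longest strictly decreasing subsequence starting at i:
i:      0  1  2  3  4  5  6  7  8  9 10 11
h[i]:   2  5  7  4  9 11 11  6  8 10 15 12
inc:    1  2  3  2  4  5  5  3  4  5  6  6
dec:    1  2  2  1  2  2  2  1  1  1  2  1
Best peak at i=10 (value 15): inc=6, dec=2, length 6+2−1 = 7.

7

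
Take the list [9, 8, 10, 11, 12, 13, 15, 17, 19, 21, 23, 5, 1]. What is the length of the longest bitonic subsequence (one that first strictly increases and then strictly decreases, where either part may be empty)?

12

inc[i] = longest strictly increasing subsequence ending at i; dec[i] = longest strictly decreasing subsequence starting at i:
i:      1  2  3  4  5  6  7  8  9 10 11 12 13
a[i]:   9  8 10 11 12 13 15 17 19 21 23  5  1
inc:    1  1  2  3  4  5  6  7  8  9 10  1  1
dec:    4  3  3  3  3  3  3  3  3  3  3  2  1
Best peak at i=11 (value 23): inc=10, dec=3, length 10+3−1 = 12.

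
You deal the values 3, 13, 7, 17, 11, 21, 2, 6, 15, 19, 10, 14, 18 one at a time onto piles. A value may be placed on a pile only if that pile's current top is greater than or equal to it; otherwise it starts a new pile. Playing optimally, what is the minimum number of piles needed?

5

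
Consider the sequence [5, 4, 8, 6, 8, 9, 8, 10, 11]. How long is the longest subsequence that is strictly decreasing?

2

Let dp[i] be the longest strictly decreasing subsequence ending at i:
i:      1  2  3  4  5  6  7  8  9
a[i]:   5  4  8  6  8  9  8 10 11
dp:     1  2  1  2  1  1  2  1  1
Maximum is 2.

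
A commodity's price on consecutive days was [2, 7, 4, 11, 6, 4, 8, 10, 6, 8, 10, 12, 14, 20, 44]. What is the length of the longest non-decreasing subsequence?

10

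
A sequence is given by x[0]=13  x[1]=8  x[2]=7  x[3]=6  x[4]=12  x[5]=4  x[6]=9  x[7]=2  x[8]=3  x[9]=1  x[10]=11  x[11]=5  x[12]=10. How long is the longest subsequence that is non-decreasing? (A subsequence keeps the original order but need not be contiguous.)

4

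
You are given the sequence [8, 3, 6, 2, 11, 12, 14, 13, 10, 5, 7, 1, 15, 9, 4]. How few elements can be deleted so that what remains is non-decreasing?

9

Fewest deletions = n − (longest non-decreasing subsequence).
i:      1  2  3  4  5  6  7  8  9 10 11 12 13 14 15
a[i]:   8  3  6  2 11 12 14 13 10  5  7  1 15  9  4
dp:     1  1  2  1  3  4  5  5  3  2  3  1  6  4  2
max dp = 6, so deletions = 15 − 6 = 9.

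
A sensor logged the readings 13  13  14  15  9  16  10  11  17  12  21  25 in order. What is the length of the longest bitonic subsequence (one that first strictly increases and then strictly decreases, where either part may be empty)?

7

inc[i] = longest strictly increasing subsequence ending at i; dec[i] = longest strictly decreasing subsequence starting at i:
i:      1  2  3  4  5  6  7  8  9 10 11 12
a[i]:  13 13 14 15  9 16 10 11 17 12 21 25
inc:    1  1  2  3  1  4  2  3  5  4  6  7
dec:    2  2  2  2  1  2  1  1  2  1  1  1
Best peak at i=12 (value 25): inc=7, dec=1, length 7+1−1 = 7.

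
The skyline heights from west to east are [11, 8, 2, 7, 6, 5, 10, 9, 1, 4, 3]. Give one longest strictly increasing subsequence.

2, 7, 10

Patience tails give the LIS length; then backtrack through the dp parents:
11 → extends → [11]
8 → replaces 11 → [8]
2 → replaces 8 → [2]
7 → extends → [2, 7]
6 → replaces 7 → [2, 6]
5 → replaces 6 → [2, 5]
10 → extends → [2, 5, 10]
9 → replaces 10 → [2, 5, 9]
1 → replaces 2 → [1, 5, 9]
4 → replaces 5 → [1, 4, 9]
3 → replaces 4 → [1, 3, 9]
Length 3; one witness is 2, 7, 10.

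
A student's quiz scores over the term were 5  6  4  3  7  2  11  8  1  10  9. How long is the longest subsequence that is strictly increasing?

Track the smallest tail for each achievable length (strict):
5 → extends → [5]
6 → extends → [5, 6]
4 → replaces 5 → [4, 6]
3 → replaces 4 → [3, 6]
7 → extends → [3, 6, 7]
2 → replaces 3 → [2, 6, 7]
11 → extends → [2, 6, 7, 11]
8 → replaces 11 → [2, 6, 7, 8]
1 → replaces 2 → [1, 6, 7, 8]
10 → extends → [1, 6, 7, 8, 10]
9 → replaces 10 → [1, 6, 7, 8, 9]
Five tails, so the longest strictly increasing subsequence has length 5 (e.g. 5, 6, 7, 8, 10).

5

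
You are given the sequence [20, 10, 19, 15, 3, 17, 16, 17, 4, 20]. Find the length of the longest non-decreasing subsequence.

5

Track the smallest tail for each achievable length (allowing ties):
20 → extends → [20]
10 → replaces 20 → [10]
19 → extends → [10, 19]
15 → replaces 19 → [10, 15]
3 → replaces 10 → [3, 15]
17 → extends → [3, 15, 17]
16 → replaces 17 → [3, 15, 16]
17 → extends → [3, 15, 16, 17]
4 → replaces 15 → [3, 4, 16, 17]
20 → extends → [3, 4, 16, 17, 20]
Five tails, so the longest non-decreasing subsequence has length 5 (e.g. 10, 15, 17, 17, 20).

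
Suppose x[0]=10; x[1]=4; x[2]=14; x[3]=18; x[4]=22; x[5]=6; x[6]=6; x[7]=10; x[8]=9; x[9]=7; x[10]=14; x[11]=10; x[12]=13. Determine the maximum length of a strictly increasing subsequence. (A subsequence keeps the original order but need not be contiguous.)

Track the smallest tail for each achievable length (strict):
10 → extends → [10]
4 → replaces 10 → [4]
14 → extends → [4, 14]
18 → extends → [4, 14, 18]
22 → extends → [4, 14, 18, 22]
6 → replaces 14 → [4, 6, 18, 22]
6 → already a tail → [4, 6, 18, 22]
10 → replaces 18 → [4, 6, 10, 22]
9 → replaces 10 → [4, 6, 9, 22]
7 → replaces 9 → [4, 6, 7, 22]
14 → replaces 22 → [4, 6, 7, 14]
10 → replaces 14 → [4, 6, 7, 10]
13 → extends → [4, 6, 7, 10, 13]
Five tails, so the longest strictly increasing subsequence has length 5 (e.g. 4, 6, 9, 10, 13).

5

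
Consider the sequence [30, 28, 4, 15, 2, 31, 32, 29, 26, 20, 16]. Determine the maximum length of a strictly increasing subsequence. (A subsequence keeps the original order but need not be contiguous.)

4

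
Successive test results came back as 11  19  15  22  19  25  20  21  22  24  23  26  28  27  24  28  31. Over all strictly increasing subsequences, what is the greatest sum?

244

Let S[i] be the best sum of a strictly increasing subsequence ending at i:
i:       1   2   3   4   5   6   7   8   9  10  11  12  13  14  15  16  17
a[i]:   11  19  15  22  19  25  20  21  22  24  23  26  28  27  24  28  31
S:      11  30  26  52  45  77  65  86 108 132 131 158 186 185 155 213 244
Maximum is 244 (e.g. 11 + 15 + 19 + 20 + 21 + 22 + 24 + 26 + 27 + 28 + 31).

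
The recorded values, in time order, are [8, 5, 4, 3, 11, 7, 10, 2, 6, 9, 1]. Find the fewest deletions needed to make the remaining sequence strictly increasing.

Fewest deletions = n − (longest strictly increasing subsequence).
i:      1  2  3  4  5  6  7  8  9 10 11
a[i]:   8  5  4  3 11  7 10  2  6  9  1
dp:     1  1  1  1  2  2  3  1  2  3  1
max dp = 3, so deletions = 11 − 3 = 8.

8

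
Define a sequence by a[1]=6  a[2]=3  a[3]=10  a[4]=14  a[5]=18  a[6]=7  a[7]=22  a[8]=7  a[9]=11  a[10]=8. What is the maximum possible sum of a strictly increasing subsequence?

Let S[i] be the best sum of a strictly increasing subsequence ending at i:
i:      1  2  3  4  5  6  7  8  9 10
a[i]:   6  3 10 14 18  7 22  7 11  8
S:      6  3 16 30 48 13 70 13 27 21
Maximum is 70 (e.g. 6 + 10 + 14 + 18 + 22).

70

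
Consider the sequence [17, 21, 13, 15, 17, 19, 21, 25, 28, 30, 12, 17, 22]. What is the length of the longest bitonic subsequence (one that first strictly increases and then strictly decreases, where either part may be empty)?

9

inc[i] = longest strictly increasing subsequence ending at i; dec[i] = longest strictly decreasing subsequence starting at i:
i:      1  2  3  4  5  6  7  8  9 10 11 12 13
a[i]:  17 21 13 15 17 19 21 25 28 30 12 17 22
inc:    1  2  1  2  3  4  5  6  7  8  1  3  6
dec:    3  3  2  2  2  2  2  2  2  2  1  1  1
Best peak at i=10 (value 30): inc=8, dec=2, length 8+2−1 = 9.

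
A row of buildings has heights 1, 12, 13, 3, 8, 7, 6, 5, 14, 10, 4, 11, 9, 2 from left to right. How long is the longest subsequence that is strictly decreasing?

7

Negate each value so 'decreasing' becomes 'increasing', then run patience tails on the negated sequence:
-1 → extends → [-1]
-12 → replaces -1 → [-12]
-13 → replaces -12 → [-13]
-3 → extends → [-13, -3]
-8 → replaces -3 → [-13, -8]
-7 → extends → [-13, -8, -7]
-6 → extends → [-13, -8, -7, -6]
-5 → extends → [-13, -8, -7, -6, -5]
-14 → replaces -13 → [-14, -8, -7, -6, -5]
-10 → replaces -8 → [-14, -10, -7, -6, -5]
-4 → extends → [-14, -10, -7, -6, -5, -4]
-11 → replaces -10 → [-14, -11, -7, -6, -5, -4]
-9 → replaces -7 → [-14, -11, -9, -6, -5, -4]
-2 → extends → [-14, -11, -9, -6, -5, -4, -2]
Seven tails, so the longest strictly decreasing subsequence of the original has length 7.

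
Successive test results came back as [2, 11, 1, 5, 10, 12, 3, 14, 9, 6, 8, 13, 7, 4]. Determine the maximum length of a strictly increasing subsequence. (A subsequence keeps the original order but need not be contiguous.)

5

Let dp[i] be the length of the longest such subsequence ending at index i:
i:      1  2  3  4  5  6  7  8  9 10 11 12 13 14
a[i]:   2 11  1  5 10 12  3 14  9  6  8 13  7  4
dp:     1  2  1  2  3  4  2  5  3  3  4  5  4  3
Maximum dp value is 5.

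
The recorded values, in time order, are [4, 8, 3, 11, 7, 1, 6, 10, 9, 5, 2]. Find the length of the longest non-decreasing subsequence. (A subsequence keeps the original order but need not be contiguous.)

3

Track the smallest tail for each achievable length (allowing ties):
4 → extends → [4]
8 → extends → [4, 8]
3 → replaces 4 → [3, 8]
11 → extends → [3, 8, 11]
7 → replaces 8 → [3, 7, 11]
1 → replaces 3 → [1, 7, 11]
6 → replaces 7 → [1, 6, 11]
10 → replaces 11 → [1, 6, 10]
9 → replaces 10 → [1, 6, 9]
5 → replaces 6 → [1, 5, 9]
2 → replaces 5 → [1, 2, 9]
Three tails, so the longest non-decreasing subsequence has length 3 (e.g. 4, 8, 11).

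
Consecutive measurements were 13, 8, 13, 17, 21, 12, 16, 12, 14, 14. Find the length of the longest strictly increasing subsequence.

Track the smallest tail for each achievable length (strict):
13 → extends → [13]
8 → replaces 13 → [8]
13 → extends → [8, 13]
17 → extends → [8, 13, 17]
21 → extends → [8, 13, 17, 21]
12 → replaces 13 → [8, 12, 17, 21]
16 → replaces 17 → [8, 12, 16, 21]
12 → already a tail → [8, 12, 16, 21]
14 → replaces 16 → [8, 12, 14, 21]
14 → already a tail → [8, 12, 14, 21]
Four tails, so the longest strictly increasing subsequence has length 4 (e.g. 8, 13, 17, 21).

4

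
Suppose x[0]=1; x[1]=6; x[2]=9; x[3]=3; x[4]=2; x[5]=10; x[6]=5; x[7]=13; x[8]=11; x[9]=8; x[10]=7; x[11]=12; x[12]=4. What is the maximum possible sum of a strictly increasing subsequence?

49

Let S[i] be the best sum of a strictly increasing subsequence ending at i:
i:      0  1  2  3  4  5  6  7  8  9 10 11 12
x[i]:   1  6  9  3  2 10  5 13 11  8  7 12  4
S:      1  7 16  4  3 26  9 39 37 17 16 49  8
Maximum is 49 (e.g. 1 + 6 + 9 + 10 + 11 + 12).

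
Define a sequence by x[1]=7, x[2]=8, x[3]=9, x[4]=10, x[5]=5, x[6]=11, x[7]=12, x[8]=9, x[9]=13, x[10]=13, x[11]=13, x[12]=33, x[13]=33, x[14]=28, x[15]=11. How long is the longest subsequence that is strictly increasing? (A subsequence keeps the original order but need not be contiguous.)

8

Track the smallest tail for each achievable length (strict):
7 → extends → [7]
8 → extends → [7, 8]
9 → extends → [7, 8, 9]
10 → extends → [7, 8, 9, 10]
5 → replaces 7 → [5, 8, 9, 10]
11 → extends → [5, 8, 9, 10, 11]
12 → extends → [5, 8, 9, 10, 11, 12]
9 → already a tail → [5, 8, 9, 10, 11, 12]
13 → extends → [5, 8, 9, 10, 11, 12, 13]
13 → already a tail → [5, 8, 9, 10, 11, 12, 13]
13 → already a tail → [5, 8, 9, 10, 11, 12, 13]
33 → extends → [5, 8, 9, 10, 11, 12, 13, 33]
33 → already a tail → [5, 8, 9, 10, 11, 12, 13, 33]
28 → replaces 33 → [5, 8, 9, 10, 11, 12, 13, 28]
11 → already a tail → [5, 8, 9, 10, 11, 12, 13, 28]
Eight tails, so the longest strictly increasing subsequence has length 8 (e.g. 7, 8, 9, 10, 11, 12, 13, 33).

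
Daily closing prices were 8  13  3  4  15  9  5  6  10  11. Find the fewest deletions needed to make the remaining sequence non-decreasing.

Fewest deletions = n − (longest non-decreasing subsequence).
Patience tails:
8 → extends → [8]
13 → extends → [8, 13]
3 → replaces 8 → [3, 13]
4 → replaces 13 → [3, 4]
15 → extends → [3, 4, 15]
9 → replaces 15 → [3, 4, 9]
5 → replaces 9 → [3, 4, 5]
6 → extends → [3, 4, 5, 6]
10 → extends → [3, 4, 5, 6, 10]
11 → extends → [3, 4, 5, 6, 10, 11]
Longest non-decreasing subsequence has length 6, so deletions = 10 − 6 = 4.

4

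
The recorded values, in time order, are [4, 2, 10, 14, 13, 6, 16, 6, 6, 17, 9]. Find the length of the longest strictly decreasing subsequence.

Negate each value so 'decreasing' becomes 'increasing', then run patience tails on the negated sequence:
-4 → extends → [-4]
-2 → extends → [-4, -2]
-10 → replaces -4 → [-10, -2]
-14 → replaces -10 → [-14, -2]
-13 → replaces -2 → [-14, -13]
-6 → extends → [-14, -13, -6]
-16 → replaces -14 → [-16, -13, -6]
-6 → already a tail → [-16, -13, -6]
-6 → already a tail → [-16, -13, -6]
-17 → replaces -16 → [-17, -13, -6]
-9 → replaces -6 → [-17, -13, -9]
Three tails, so the longest strictly decreasing subsequence of the original has length 3.

3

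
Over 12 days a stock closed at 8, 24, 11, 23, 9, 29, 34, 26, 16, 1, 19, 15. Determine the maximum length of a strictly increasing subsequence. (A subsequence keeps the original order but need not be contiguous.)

5

Track the smallest tail for each achievable length (strict):
8 → extends → [8]
24 → extends → [8, 24]
11 → replaces 24 → [8, 11]
23 → extends → [8, 11, 23]
9 → replaces 11 → [8, 9, 23]
29 → extends → [8, 9, 23, 29]
34 → extends → [8, 9, 23, 29, 34]
26 → replaces 29 → [8, 9, 23, 26, 34]
16 → replaces 23 → [8, 9, 16, 26, 34]
1 → replaces 8 → [1, 9, 16, 26, 34]
19 → replaces 26 → [1, 9, 16, 19, 34]
15 → replaces 16 → [1, 9, 15, 19, 34]
Five tails, so the longest strictly increasing subsequence has length 5 (e.g. 8, 11, 23, 29, 34).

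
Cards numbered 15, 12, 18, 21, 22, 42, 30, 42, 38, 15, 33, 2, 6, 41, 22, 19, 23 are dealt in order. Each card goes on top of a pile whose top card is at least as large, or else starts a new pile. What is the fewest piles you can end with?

The minimum number of non-increasing subsequences covering a sequence equals the length of its longest strictly increasing subsequence.
LIS length is 7 (e.g. 15, 18, 21, 22, 30, 38, 41), so 7 piles are needed.

7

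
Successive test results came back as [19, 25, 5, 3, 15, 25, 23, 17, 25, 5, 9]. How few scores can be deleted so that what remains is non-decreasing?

7

Fewest deletions = n − (longest non-decreasing subsequence).
i:      1  2  3  4  5  6  7  8  9 10 11
a[i]:  19 25  5  3 15 25 23 17 25  5  9
dp:     1  2  1  1  2  3  3  3  4  2  3
max dp = 4, so deletions = 11 − 4 = 7.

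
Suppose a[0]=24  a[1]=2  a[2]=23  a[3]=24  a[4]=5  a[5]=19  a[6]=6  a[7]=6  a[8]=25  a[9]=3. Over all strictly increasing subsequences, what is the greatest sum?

Let S[i] be the best sum of a strictly increasing subsequence ending at i:
i:      0  1  2  3  4  5  6  7  8  9
a[i]:  24  2 23 24  5 19  6  6 25  3
S:     24  2 25 49  7 26 13 13 74  5
Maximum is 74 (e.g. 2 + 23 + 24 + 25).

74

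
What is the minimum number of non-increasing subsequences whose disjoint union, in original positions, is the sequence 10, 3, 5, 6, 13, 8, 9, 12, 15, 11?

Place each on the leftmost legal pile:
10 → new pile 1 (tops now [10])
3 → pile 1 (tops now [3])
5 → new pile 2 (tops now [3, 5])
6 → new pile 3 (tops now [3, 5, 6])
13 → new pile 4 (tops now [3, 5, 6, 13])
8 → pile 4 (tops now [3, 5, 6, 8])
9 → new pile 5 (tops now [3, 5, 6, 8, 9])
12 → new pile 6 (tops now [3, 5, 6, 8, 9, 12])
15 → new pile 7 (tops now [3, 5, 6, 8, 9, 12, 15])
11 → pile 6 (tops now [3, 5, 6, 8, 9, 11, 15])
Seven piles.

7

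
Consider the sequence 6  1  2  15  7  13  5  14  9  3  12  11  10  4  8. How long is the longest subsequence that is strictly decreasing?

6

Let dp[i] be the longest strictly decreasing subsequence ending at i:
i:      1  2  3  4  5  6  7  8  9 10 11 12 13 14 15
a[i]:   6  1  2 15  7 13  5 14  9  3 12 11 10  4  8
dp:     1  2  2  1  2  2  3  2  3  4  3  4  5  6  6
Maximum is 6.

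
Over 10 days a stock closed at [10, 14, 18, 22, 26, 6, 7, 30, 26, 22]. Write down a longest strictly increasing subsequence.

10, 14, 18, 22, 26, 30

Patience tails give the LIS length; then backtrack through the dp parents:
10 → extends → [10]
14 → extends → [10, 14]
18 → extends → [10, 14, 18]
22 → extends → [10, 14, 18, 22]
26 → extends → [10, 14, 18, 22, 26]
6 → replaces 10 → [6, 14, 18, 22, 26]
7 → replaces 14 → [6, 7, 18, 22, 26]
30 → extends → [6, 7, 18, 22, 26, 30]
26 → already a tail → [6, 7, 18, 22, 26, 30]
22 → already a tail → [6, 7, 18, 22, 26, 30]
Length 6; one witness is 10, 14, 18, 22, 26, 30.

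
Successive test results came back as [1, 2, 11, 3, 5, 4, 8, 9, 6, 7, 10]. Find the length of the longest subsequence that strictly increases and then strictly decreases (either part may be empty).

7

inc[i] = longest strictly increasing subsequence ending at i; dec[i] = longest strictly decreasing subsequence starting at i:
i:      1  2  3  4  5  6  7  8  9 10 11
a[i]:   1  2 11  3  5  4  8  9  6  7 10
inc:    1  2  3  3  4  4  5  6  5  6  7
dec:    1  1  3  1  2  1  2  2  1  1  1
Best peak at i=8 (value 9): inc=6, dec=2, length 6+2−1 = 7.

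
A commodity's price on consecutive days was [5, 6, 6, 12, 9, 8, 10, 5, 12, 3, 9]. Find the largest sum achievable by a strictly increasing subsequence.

42

Let S[i] be the best sum of a strictly increasing subsequence ending at i:
i:      1  2  3  4  5  6  7  8  9 10 11
a[i]:   5  6  6 12  9  8 10  5 12  3  9
S:      5 11 11 23 20 19 30  5 42  3 28
Maximum is 42 (e.g. 5 + 6 + 9 + 10 + 12).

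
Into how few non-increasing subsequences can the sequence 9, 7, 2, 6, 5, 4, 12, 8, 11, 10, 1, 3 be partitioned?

4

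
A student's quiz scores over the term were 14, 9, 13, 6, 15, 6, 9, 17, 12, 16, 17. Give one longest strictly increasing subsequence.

9, 13, 15, 16, 17

Patience tails give the LIS length; then backtrack through the dp parents:
14 → extends → [14]
9 → replaces 14 → [9]
13 → extends → [9, 13]
6 → replaces 9 → [6, 13]
15 → extends → [6, 13, 15]
6 → already a tail → [6, 13, 15]
9 → replaces 13 → [6, 9, 15]
17 → extends → [6, 9, 15, 17]
12 → replaces 15 → [6, 9, 12, 17]
16 → replaces 17 → [6, 9, 12, 16]
17 → extends → [6, 9, 12, 16, 17]
Length 5; one witness is 9, 13, 15, 16, 17.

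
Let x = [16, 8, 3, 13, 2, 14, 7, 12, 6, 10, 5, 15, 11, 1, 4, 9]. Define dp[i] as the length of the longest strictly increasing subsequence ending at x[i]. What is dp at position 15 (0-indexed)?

dp[i] = 1 + max{dp[j] : j<i, x[j]<x[i]} (or 1 if no such j):
i:      0  1  2  3  4  5  6  7  8  9 10 11 12 13 14 15
x[i]:  16  8  3 13  2 14  7 12  6 10  5 15 11  1  4  9
dp:     1  1  1  2  1  3  2  3  2  3  2  4  4  1  2  3
At index 15 the value is 3.

3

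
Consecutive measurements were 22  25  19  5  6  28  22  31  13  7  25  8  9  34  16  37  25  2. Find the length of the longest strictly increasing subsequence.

Track the smallest tail for each achievable length (strict):
22 → extends → [22]
25 → extends → [22, 25]
19 → replaces 22 → [19, 25]
5 → replaces 19 → [5, 25]
6 → replaces 25 → [5, 6]
28 → extends → [5, 6, 28]
22 → replaces 28 → [5, 6, 22]
31 → extends → [5, 6, 22, 31]
13 → replaces 22 → [5, 6, 13, 31]
7 → replaces 13 → [5, 6, 7, 31]
25 → replaces 31 → [5, 6, 7, 25]
8 → replaces 25 → [5, 6, 7, 8]
9 → extends → [5, 6, 7, 8, 9]
34 → extends → [5, 6, 7, 8, 9, 34]
16 → replaces 34 → [5, 6, 7, 8, 9, 16]
37 → extends → [5, 6, 7, 8, 9, 16, 37]
25 → replaces 37 → [5, 6, 7, 8, 9, 16, 25]
2 → replaces 5 → [2, 6, 7, 8, 9, 16, 25]
Seven tails, so the longest strictly increasing subsequence has length 7 (e.g. 5, 6, 7, 8, 9, 34, 37).

7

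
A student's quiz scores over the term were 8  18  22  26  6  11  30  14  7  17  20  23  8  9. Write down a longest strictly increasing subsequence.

8, 11, 14, 17, 20, 23

Patience tails give the LIS length; then backtrack through the dp parents:
8 → extends → [8]
18 → extends → [8, 18]
22 → extends → [8, 18, 22]
26 → extends → [8, 18, 22, 26]
6 → replaces 8 → [6, 18, 22, 26]
11 → replaces 18 → [6, 11, 22, 26]
30 → extends → [6, 11, 22, 26, 30]
14 → replaces 22 → [6, 11, 14, 26, 30]
7 → replaces 11 → [6, 7, 14, 26, 30]
17 → replaces 26 → [6, 7, 14, 17, 30]
20 → replaces 30 → [6, 7, 14, 17, 20]
23 → extends → [6, 7, 14, 17, 20, 23]
8 → replaces 14 → [6, 7, 8, 17, 20, 23]
9 → replaces 17 → [6, 7, 8, 9, 20, 23]
Length 6; one witness is 8, 11, 14, 17, 20, 23.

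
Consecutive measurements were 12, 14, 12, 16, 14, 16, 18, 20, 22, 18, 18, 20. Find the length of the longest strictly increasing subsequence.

6

Track the smallest tail for each achievable length (strict):
12 → extends → [12]
14 → extends → [12, 14]
12 → already a tail → [12, 14]
16 → extends → [12, 14, 16]
14 → already a tail → [12, 14, 16]
16 → already a tail → [12, 14, 16]
18 → extends → [12, 14, 16, 18]
20 → extends → [12, 14, 16, 18, 20]
22 → extends → [12, 14, 16, 18, 20, 22]
18 → already a tail → [12, 14, 16, 18, 20, 22]
18 → already a tail → [12, 14, 16, 18, 20, 22]
20 → already a tail → [12, 14, 16, 18, 20, 22]
Six tails, so the longest strictly increasing subsequence has length 6 (e.g. 12, 14, 16, 18, 20, 22).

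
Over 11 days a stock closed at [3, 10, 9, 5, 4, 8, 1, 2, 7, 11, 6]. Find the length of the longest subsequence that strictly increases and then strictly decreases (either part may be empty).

inc[i] = longest strictly increasing subsequence ending at i; dec[i] = longest strictly decreasing subsequence starting at i:
i:      1  2  3  4  5  6  7  8  9 10 11
a[i]:   3 10  9  5  4  8  1  2  7 11  6
inc:    1  2  2  2  2  3  1  2  3  4  3
dec:    2  5  4  3  2  3  1  1  2  2  1
Best peak at i=2 (value 10): inc=2, dec=5, length 2+5−1 = 6.

6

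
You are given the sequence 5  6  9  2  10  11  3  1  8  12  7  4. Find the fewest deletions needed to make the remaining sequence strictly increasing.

Fewest deletions = n − (longest strictly increasing subsequence).
Patience tails:
5 → extends → [5]
6 → extends → [5, 6]
9 → extends → [5, 6, 9]
2 → replaces 5 → [2, 6, 9]
10 → extends → [2, 6, 9, 10]
11 → extends → [2, 6, 9, 10, 11]
3 → replaces 6 → [2, 3, 9, 10, 11]
1 → replaces 2 → [1, 3, 9, 10, 11]
8 → replaces 9 → [1, 3, 8, 10, 11]
12 → extends → [1, 3, 8, 10, 11, 12]
7 → replaces 8 → [1, 3, 7, 10, 11, 12]
4 → replaces 7 → [1, 3, 4, 10, 11, 12]
Longest strictly increasing subsequence has length 6, so deletions = 12 − 6 = 6.

6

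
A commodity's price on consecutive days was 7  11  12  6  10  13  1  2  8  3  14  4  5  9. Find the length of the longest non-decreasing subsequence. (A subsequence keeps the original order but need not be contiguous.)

Track the smallest tail for each achievable length (allowing ties):
7 → extends → [7]
11 → extends → [7, 11]
12 → extends → [7, 11, 12]
6 → replaces 7 → [6, 11, 12]
10 → replaces 11 → [6, 10, 12]
13 → extends → [6, 10, 12, 13]
1 → replaces 6 → [1, 10, 12, 13]
2 → replaces 10 → [1, 2, 12, 13]
8 → replaces 12 → [1, 2, 8, 13]
3 → replaces 8 → [1, 2, 3, 13]
14 → extends → [1, 2, 3, 13, 14]
4 → replaces 13 → [1, 2, 3, 4, 14]
5 → replaces 14 → [1, 2, 3, 4, 5]
9 → extends → [1, 2, 3, 4, 5, 9]
Six tails, so the longest non-decreasing subsequence has length 6 (e.g. 1, 2, 3, 4, 5, 9).

6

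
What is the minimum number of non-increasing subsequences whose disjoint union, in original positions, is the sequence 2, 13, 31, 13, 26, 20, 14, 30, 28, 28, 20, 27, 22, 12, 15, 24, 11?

6

Place each on the leftmost legal pile:
2 → new pile 1 (tops now [2])
13 → new pile 2 (tops now [2, 13])
31 → new pile 3 (tops now [2, 13, 31])
13 → pile 2 (tops now [2, 13, 31])
26 → pile 3 (tops now [2, 13, 26])
20 → pile 3 (tops now [2, 13, 20])
14 → pile 3 (tops now [2, 13, 14])
30 → new pile 4 (tops now [2, 13, 14, 30])
28 → pile 4 (tops now [2, 13, 14, 28])
28 → pile 4 (tops now [2, 13, 14, 28])
20 → pile 4 (tops now [2, 13, 14, 20])
27 → new pile 5 (tops now [2, 13, 14, 20, 27])
22 → pile 5 (tops now [2, 13, 14, 20, 22])
12 → pile 2 (tops now [2, 12, 14, 20, 22])
15 → pile 4 (tops now [2, 12, 14, 15, 22])
24 → new pile 6 (tops now [2, 12, 14, 15, 22, 24])
11 → pile 2 (tops now [2, 11, 14, 15, 22, 24])
Six piles.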